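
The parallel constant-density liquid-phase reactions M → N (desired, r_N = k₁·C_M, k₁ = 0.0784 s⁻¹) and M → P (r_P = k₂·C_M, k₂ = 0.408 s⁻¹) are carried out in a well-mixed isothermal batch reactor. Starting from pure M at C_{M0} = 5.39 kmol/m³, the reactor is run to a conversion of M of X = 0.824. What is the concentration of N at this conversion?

C_M = C_{M0}(1−X) = 0.9486 kmol/m³.
Both paths are first order in M, so the instantaneous fraction to N is constant: dC_N/d(−C_M) = k₁/(k₁+k₂) = 0.1612.
C_N = 0.1612·(C_{M0}−C_M) = 0.1612×4.441 = 0.716 kmol/m³.

0.716 kmol/m³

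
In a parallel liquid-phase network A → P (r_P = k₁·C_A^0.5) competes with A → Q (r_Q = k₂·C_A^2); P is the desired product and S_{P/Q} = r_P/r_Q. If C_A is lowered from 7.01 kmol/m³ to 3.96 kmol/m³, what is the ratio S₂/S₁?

2.36

S_{P/Q} = (k₁/k₂)·C_A^-1.5, so S₂/S₁ = (C_{A,2}/C_{A,1})^-1.5.
= (3.96/7.01)^(-1.5) = (0.5649)^(-1.5) = 2.36.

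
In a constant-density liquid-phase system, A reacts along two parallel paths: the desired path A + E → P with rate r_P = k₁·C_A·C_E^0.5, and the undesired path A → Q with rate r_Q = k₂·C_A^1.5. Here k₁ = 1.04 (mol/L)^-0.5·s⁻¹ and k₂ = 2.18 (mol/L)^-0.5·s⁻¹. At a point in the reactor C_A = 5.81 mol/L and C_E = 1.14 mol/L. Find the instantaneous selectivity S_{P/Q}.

0.211

S_{P/Q} = r_P/r_Q = (k₁·C_A·C_E^0.5)/(k₂·C_A^1.5) = (k₁/k₂)·C_A^-0.5·C_E^0.5.
= (1.04×5.810×1.140^0.5) / (2.18×5.810^1.5) = 6.452/30.53 = 0.211.
The undesired path is higher order in A, so low C_A (CSTR or dilute feed) favours P.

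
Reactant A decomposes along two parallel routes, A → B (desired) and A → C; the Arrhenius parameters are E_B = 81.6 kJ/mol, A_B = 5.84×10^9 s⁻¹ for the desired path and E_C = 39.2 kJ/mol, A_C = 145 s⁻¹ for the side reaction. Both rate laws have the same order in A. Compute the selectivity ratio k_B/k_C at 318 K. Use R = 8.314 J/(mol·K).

4.37

Since both paths have the same order in A, the concentration cancels and S_{B/C} = k_B/k_C = (A_B/A_C)·exp[(E_C−E_B)/(RT)].
(E_C−E_B)/(RT) = (39.2−81.6)×10³/(8.314×318) = -42400/2644 = -16.04.
k_B/k_C = (5.84×10^9/145)·exp(-16.04) = 4.028×10^7 × 1.084×10^-7 = 4.37.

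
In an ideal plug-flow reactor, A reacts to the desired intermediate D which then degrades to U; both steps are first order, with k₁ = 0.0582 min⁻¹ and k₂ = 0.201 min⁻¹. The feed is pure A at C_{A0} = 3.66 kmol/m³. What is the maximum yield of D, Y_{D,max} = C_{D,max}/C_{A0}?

0.175

For a first-order series the maximum intermediate yield is C_{D,max}/C_{A0} = (k₁/k₂)^[k₂/(k₂−k₁)].
= (0.0582/0.201)^(0.201/(0.201−0.0582)) = (0.2896)^(1.408) = 0.1747.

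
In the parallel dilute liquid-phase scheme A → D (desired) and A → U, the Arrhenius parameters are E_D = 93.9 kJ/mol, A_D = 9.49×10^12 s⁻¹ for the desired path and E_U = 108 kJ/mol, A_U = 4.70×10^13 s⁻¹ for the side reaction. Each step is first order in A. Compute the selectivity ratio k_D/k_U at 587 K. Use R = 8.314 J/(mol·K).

3.63

Since both paths have the same order in A, the concentration cancels and S_{D/U} = k_D/k_U = (A_D/A_U)·exp[(E_U−E_D)/(RT)].
(E_U−E_D)/(RT) = (108−93.9)×10³/(8.314×587) = 14100/4880 = 2.889.
k_D/k_U = (9.49×10^12/4.70×10^13)·exp(2.889) = 0.2019 × 17.98 = 3.63.
Since E_D < E_U, lowering the temperature improves selectivity toward D.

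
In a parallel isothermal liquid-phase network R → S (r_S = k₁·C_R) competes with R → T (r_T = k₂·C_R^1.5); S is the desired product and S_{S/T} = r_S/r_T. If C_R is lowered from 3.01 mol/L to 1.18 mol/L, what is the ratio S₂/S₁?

S_{S/T} = (k₁/k₂)·C_R^-0.5, so S₂/S₁ = (C_{R,2}/C_{R,1})^-0.5.
= (1.18/3.01)^(-0.5) = (0.3920)^(-0.5) = 1.60.

1.60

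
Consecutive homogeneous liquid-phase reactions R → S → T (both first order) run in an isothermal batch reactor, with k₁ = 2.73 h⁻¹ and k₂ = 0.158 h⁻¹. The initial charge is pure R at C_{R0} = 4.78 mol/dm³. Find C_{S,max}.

4.01 mol/dm³

Evaluating C_S at t_opt = ln(k₂/k₁)/(k₂−k₁) gives C_{S,max}/C_{R0} = (k₁/k₂)^[k₂/(k₂−k₁)].
= (2.73/0.158)^(0.158/(0.158−2.73)) = (17.28)^(-0.06143) = 0.8394.
C_{S,max} = 0.8394×4.78 = 4.01 mol/dm³.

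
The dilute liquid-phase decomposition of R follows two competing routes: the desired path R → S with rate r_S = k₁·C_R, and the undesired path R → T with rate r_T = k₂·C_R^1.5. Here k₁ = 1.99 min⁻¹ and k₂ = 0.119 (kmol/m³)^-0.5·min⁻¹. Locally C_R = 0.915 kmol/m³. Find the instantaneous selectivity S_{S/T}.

S_{S/T} = r_S/r_T = (k₁·C_R)/(k₂·C_R^1.5) = (k₁/k₂)·C_R^-0.5.
= (1.99×0.9150) / (0.119×0.9150^1.5) = 1.821/0.1042 = 17.5.
The undesired path is higher order in R, so low C_R (CSTR or dilute feed) favours S.

17.5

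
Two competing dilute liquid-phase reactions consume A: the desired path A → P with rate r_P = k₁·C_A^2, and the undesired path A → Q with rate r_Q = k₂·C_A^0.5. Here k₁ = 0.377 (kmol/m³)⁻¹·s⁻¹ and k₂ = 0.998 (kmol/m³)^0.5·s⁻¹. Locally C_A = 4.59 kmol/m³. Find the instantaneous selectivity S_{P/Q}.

3.71

S_{P/Q} = r_P/r_Q = (k₁·C_A^2)/(k₂·C_A^0.5) = (k₁/k₂)·C_A^1.5.
= (0.377×4.590^2) / (0.998×4.590^0.5) = 7.943/2.138 = 3.71.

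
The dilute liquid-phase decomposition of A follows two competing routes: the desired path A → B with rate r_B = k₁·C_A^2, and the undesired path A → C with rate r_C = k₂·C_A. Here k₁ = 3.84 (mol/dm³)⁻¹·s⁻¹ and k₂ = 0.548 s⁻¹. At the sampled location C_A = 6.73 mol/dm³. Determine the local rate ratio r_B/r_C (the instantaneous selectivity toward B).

S_{B/C} = r_B/r_C = (k₁·C_A^2)/(k₂·C_A) = (k₁/k₂)·C_A.
= (3.84×6.730^2) / (0.548×6.730) = 173.9/3.688 = 47.2.

47.2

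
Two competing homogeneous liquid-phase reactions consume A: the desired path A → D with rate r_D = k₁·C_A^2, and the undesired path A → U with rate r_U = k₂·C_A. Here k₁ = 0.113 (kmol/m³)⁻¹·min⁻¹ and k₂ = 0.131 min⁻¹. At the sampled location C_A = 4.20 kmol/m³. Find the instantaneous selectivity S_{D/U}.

S_{D/U} = r_D/r_U = (k₁·C_A^2)/(k₂·C_A) = (k₁/k₂)·C_A.
= (0.113×4.200^2) / (0.131×4.200) = 1.993/0.5502 = 3.62.

3.62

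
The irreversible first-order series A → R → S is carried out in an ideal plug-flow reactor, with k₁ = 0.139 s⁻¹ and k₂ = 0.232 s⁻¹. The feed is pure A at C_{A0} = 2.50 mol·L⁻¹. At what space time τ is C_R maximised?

5.51 s

The intermediate peaks when r₁ = r₂, i.e. k₁e^(−k₁τ) = k₂e^(−k₂τ), giving τ_opt = ln(k₂/k₁)/(k₂−k₁).
= ln(0.232/0.139)/(0.232−0.139) = ln(1.669)/0.09300 = 0.5123/0.09300 = 5.51 s.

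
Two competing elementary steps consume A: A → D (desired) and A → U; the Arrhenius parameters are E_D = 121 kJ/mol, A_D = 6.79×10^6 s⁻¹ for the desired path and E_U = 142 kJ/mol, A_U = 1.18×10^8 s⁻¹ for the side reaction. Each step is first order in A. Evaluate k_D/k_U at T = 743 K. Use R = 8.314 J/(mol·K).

Since both paths have the same order in A, the concentration cancels and S_{D/U} = k_D/k_U = (A_D/A_U)·exp[(E_U−E_D)/(RT)].
(E_U−E_D)/(RT) = (142−121)×10³/(8.314×743) = 21000/6177 = 3.400.
k_D/k_U = (6.79×10^6/1.18×10^8)·exp(3.400) = 0.05754 × 29.95 = 1.72.
Since E_D < E_U, lowering the temperature improves selectivity toward D.

1.72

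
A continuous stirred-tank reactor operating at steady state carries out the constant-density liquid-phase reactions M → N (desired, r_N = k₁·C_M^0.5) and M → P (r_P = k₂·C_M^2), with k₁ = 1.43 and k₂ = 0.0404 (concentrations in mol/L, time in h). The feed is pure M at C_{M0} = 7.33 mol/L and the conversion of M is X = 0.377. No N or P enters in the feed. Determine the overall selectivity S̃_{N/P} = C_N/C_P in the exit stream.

Exit C_M = C_{M0}(1−X) = 7.33×0.623 = 4.567 mol/L.
Rates in a CSTR are evaluated at the outlet concentration: r_N = 1.43×4.567^0.5 = 3.056, r_P = 0.0404×4.567^2 = 0.8425.
Overall selectivity = C_N/C_P = r_Nτ/(r_Pτ) = r_N/r_P = 3.63.

3.63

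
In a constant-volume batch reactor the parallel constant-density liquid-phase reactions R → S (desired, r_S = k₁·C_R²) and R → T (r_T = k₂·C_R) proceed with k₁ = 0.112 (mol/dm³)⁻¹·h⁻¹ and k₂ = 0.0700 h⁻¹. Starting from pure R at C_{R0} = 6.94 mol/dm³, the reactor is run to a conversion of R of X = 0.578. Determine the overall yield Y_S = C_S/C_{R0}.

0.510

C_R = C_{R0}(1−X) = 2.929 mol/dm³.
Along a PFR/batch, dC_T/dC_R = −r_T/(r_S+r_T) = −k₂/(k₂+k₁·C_R).
Integrating from C_{R0} to C_R: C_T = (0.0700/0.112)·ln[(0.0700+0.112·6.94)/(0.0700+0.112·2.93)] = 0.6250·ln(0.8473/0.3980) = 0.4722 mol/dm³.
Then C_S = (C_{R0}−C_R) − C_T = 4.011 − 0.4722 = 3.539 mol/dm³.
Y_S = C_S/C_{R0} = 3.539/6.94 = 0.510.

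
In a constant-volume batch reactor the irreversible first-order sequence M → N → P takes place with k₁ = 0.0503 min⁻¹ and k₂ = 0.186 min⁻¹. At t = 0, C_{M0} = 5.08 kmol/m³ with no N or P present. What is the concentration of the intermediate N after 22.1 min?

The intermediate concentration in a first-order A→B→C sequence is C_N = k₁C_{M0}(e^(−k₁t) − e^(−k₂t))/(k₂−k₁).
e^(−k₁t) = e^(−0.0503×22.1) = e^(−1.112) = 0.3290; e^(−k₂t) = e^(−4.111) = 0.01640.
C_N = 0.0503×5.08/(0.186−0.0503) × (0.3290−0.01640) = 1.883×0.3126 = 0.5887 kmol/m³.

0.589 kmol/m³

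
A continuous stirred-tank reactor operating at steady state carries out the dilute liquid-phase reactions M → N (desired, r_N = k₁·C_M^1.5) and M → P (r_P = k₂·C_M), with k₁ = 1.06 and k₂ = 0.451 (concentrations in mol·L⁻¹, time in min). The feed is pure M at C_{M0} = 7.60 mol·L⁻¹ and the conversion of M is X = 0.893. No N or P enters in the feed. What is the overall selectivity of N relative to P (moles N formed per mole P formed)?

2.12

Exit C_M = C_{M0}(1−X) = 7.60×0.107 = 0.8132 mol·L⁻¹.
Rates in a CSTR are evaluated at the outlet concentration: r_N = 1.06×0.8132^1.5 = 0.7773, r_P = 0.451×0.8132 = 0.3668.
Overall selectivity = C_N/C_P = r_Nτ/(r_Pτ) = r_N/r_P = 2.12.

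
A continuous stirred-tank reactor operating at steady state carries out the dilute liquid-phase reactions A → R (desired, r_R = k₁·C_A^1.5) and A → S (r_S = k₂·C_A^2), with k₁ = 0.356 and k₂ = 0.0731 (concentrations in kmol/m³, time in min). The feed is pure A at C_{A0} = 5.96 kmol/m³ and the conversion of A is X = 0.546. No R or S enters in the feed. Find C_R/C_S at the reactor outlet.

Exit C_A = C_{A0}(1−X) = 5.96×0.454 = 2.706 kmol/m³.
In a CSTR the entire volume is at exit conditions, so r_R = 0.356×2.706^1.5 = 1.585 and r_S = 0.0731×2.706^2 = 0.5352.
Overall selectivity = C_R/C_S = r_Rτ/(r_Sτ) = r_R/r_S = 2.96.

2.96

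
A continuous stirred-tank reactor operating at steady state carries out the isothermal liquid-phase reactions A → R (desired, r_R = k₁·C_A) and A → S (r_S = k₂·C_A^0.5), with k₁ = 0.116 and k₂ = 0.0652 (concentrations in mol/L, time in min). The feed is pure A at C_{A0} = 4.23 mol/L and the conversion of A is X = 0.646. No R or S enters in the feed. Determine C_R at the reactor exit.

1.87 mol/L

Exit C_A = C_{A0}(1−X) = 4.23×0.354 = 1.497 mol/L.
In a CSTR the entire volume is at exit conditions, so r_R = 0.116×1.497 = 0.1737 and r_S = 0.0652×1.497^0.5 = 0.07978.
Fraction of consumed A going to R: r_R/(r_R+r_S) = 0.6852.
C_R = 0.6852·C_{A0}·X = 0.6852×4.23×0.646 = 1.87 mol/L.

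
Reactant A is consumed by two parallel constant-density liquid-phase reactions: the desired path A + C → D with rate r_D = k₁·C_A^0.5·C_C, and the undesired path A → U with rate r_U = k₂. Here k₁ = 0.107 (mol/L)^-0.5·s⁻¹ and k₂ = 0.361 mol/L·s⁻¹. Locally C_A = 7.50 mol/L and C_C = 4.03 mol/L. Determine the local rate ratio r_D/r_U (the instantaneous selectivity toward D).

3.27

S_{D/U} = r_D/r_U = (k₁·C_A^0.5·C_C)/(k₂) = (k₁/k₂)·C_A^0.5·C_C.
= (0.107×7.500^0.5×4.030) / (0.361) = 1.181/0.3610 = 3.27.
Since the desired path is higher order in A, keeping C_A high (PFR or concentrated feed) favours D.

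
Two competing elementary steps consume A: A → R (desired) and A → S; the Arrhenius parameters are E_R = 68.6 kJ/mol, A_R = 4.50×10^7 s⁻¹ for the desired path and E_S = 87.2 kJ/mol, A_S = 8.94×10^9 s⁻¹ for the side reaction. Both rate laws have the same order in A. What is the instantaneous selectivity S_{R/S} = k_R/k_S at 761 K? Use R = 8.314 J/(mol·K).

0.0952

Since both paths have the same order in A, the concentration cancels and S_{R/S} = k_R/k_S = (A_R/A_S)·exp[(E_S−E_R)/(RT)].
(E_S−E_R)/(RT) = (87.2−68.6)×10³/(8.314×761) = 18600/6327 = 2.940.
k_R/k_S = (4.50×10^7/8.94×10^9)·exp(2.940) = 0.005034 × 18.91 = 0.0952.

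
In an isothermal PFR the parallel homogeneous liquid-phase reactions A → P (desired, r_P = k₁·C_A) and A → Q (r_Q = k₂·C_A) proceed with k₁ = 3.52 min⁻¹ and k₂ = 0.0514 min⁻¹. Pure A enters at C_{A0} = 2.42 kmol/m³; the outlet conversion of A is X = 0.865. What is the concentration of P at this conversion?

C_A = C_{A0}(1−X) = 0.3267 kmol/m³.
Both paths are first order in A, so the instantaneous fraction to P is constant: dC_P/d(−C_A) = k₁/(k₁+k₂) = 0.9856.
C_P = 0.9856·(C_{A0}−C_A) = 0.9856×2.093 = 2.06 kmol/m³.

2.06 kmol/m³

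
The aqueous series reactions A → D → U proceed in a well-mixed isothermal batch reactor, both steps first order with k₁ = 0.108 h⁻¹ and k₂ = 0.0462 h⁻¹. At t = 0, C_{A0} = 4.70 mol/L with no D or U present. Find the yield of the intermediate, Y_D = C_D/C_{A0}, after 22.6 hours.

0.463

For first-order series with pure A initially, C_D(t) = k₁C_{A0}/(k₂−k₁)·(e^(−k₁t) − e^(−k₂t)).
e^(−k₁t) = e^(−0.108×22.6) = e^(−2.441) = 0.08709; e^(−k₂t) = e^(−1.044) = 0.3520.
C_D = 0.108×4.70/(0.0462−0.108) × (0.08709−0.3520) = (-8.214)×(-0.2649) = 2.176 mol/L.
Y_D = C_D/C_{A0} = 2.176/4.70 = 0.463.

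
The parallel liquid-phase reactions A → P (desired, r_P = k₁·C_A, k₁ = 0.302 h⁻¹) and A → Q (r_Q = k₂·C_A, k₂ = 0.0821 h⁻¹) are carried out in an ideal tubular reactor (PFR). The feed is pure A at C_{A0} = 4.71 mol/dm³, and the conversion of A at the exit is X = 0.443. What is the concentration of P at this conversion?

C_A = C_{A0}(1−X) = 2.623 mol/dm³.
Both paths are first order in A, so the instantaneous fraction to P is constant: dC_P/d(−C_A) = k₁/(k₁+k₂) = 0.7863.
C_P = 0.7863·(C_{A0}−C_A) = 0.7863×2.087 = 1.64 mol/dm³.

1.64 mol/dm³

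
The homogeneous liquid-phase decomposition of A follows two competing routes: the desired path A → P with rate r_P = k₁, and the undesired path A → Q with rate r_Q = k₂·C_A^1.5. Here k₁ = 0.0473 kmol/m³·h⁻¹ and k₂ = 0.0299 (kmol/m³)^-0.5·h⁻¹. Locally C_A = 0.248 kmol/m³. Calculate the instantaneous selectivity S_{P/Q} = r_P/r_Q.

S_{P/Q} = r_P/r_Q = (k₁)/(k₂·C_A^1.5) = (k₁/k₂)·C_A^-1.5.
= (0.0473) / (0.0299×0.2480^1.5) = 0.04730/0.003693 = 12.8.

12.8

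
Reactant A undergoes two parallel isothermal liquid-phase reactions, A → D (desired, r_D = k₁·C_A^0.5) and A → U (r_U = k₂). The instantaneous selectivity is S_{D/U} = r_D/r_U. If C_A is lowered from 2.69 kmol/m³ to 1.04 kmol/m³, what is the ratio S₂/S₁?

S_{D/U} = (k₁/k₂)·C_A^0.5, so S₂/S₁ = (C_{A,2}/C_{A,1})^0.5.
= (1.04/2.69)^0.5 = (0.3866)^0.5 = 0.622.

0.622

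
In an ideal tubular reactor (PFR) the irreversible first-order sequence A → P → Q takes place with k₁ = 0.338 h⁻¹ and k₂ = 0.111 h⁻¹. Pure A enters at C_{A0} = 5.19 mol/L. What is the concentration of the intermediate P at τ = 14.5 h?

1.49 mol/L

The intermediate concentration in a first-order A→B→C sequence is C_P = k₁C_{A0}(e^(−k₁τ) − e^(−k₂τ))/(k₂−k₁).
e^(−k₁τ) = e^(−0.338×14.5) = e^(−4.901) = 0.007439; e^(−k₂τ) = e^(−1.609) = 0.2000.
C_P = 0.338×5.19/(0.111−0.338) × (0.007439−0.2000) = (-7.728)×(-0.1925) = 1.488 mol/L.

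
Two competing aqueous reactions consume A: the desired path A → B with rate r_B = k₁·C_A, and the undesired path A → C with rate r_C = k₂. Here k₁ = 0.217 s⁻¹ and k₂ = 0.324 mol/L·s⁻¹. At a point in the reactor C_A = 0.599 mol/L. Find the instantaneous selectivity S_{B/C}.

0.401

S_{B/C} = r_B/r_C = (k₁·C_A)/(k₂) = (k₁/k₂)·C_A.
= (0.217×0.5990) / (0.324) = 0.1300/0.3240 = 0.401.
Since the desired path is higher order in A, keeping C_A high (PFR or concentrated feed) favours B.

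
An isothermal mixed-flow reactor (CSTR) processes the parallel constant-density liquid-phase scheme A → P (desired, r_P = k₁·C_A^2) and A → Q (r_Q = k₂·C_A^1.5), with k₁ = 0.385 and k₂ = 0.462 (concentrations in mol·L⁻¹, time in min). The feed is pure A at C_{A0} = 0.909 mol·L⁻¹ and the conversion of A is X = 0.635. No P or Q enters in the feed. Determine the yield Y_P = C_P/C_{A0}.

Exit C_A = C_{A0}(1−X) = 0.909×0.365 = 0.3318 mol·L⁻¹.
In a CSTR the entire volume is at exit conditions, so r_P = 0.385×0.3318^2 = 0.04238 and r_Q = 0.462×0.3318^1.5 = 0.08829.
Fraction of consumed A going to P: r_P/(r_P+r_Q) = 0.3243.
C_P = 0.3243·C_{A0}·X = 0.3243×0.909×0.635 = 0.187 mol·L⁻¹; Y_P = C_P/C_{A0} = 0.206.

0.206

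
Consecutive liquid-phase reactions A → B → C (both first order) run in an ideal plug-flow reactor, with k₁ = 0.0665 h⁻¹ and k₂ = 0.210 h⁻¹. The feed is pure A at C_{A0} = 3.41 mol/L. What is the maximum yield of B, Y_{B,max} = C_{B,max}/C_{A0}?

0.186

Evaluating C_B at τ_opt = ln(k₂/k₁)/(k₂−k₁) gives C_{B,max}/C_{A0} = (k₁/k₂)^[k₂/(k₂−k₁)].
= (0.0665/0.210)^(0.210/(0.210−0.0665)) = (0.3167)^(1.463) = 0.1859.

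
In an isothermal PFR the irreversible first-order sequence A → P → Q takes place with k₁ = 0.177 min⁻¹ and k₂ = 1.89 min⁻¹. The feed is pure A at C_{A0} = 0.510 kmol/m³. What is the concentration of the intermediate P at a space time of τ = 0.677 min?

For first-order series with pure A initially, C_P(τ) = k₁C_{A0}/(k₂−k₁)·(e^(−k₁τ) − e^(−k₂τ)).
e^(−k₁τ) = e^(−0.177×0.677) = e^(−0.1198) = 0.8871; e^(−k₂τ) = e^(−1.280) = 0.2782.
C_P = 0.177×0.510/(1.89−0.177) × (0.8871−0.2782) = 0.05270×0.6089 = 0.03209 kmol/m³.

0.0321 kmol/m³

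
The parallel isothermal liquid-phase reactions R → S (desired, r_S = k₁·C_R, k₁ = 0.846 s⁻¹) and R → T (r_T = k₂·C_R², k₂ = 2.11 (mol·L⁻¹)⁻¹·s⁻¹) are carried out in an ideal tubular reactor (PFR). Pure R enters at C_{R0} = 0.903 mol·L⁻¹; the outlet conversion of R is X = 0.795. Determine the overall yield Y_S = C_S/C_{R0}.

0.355

C_R = C_{R0}(1−X) = 0.1851 mol·L⁻¹.
Along a PFR/batch, dC_S/dC_R = −r_S/(r_S+r_T) = −k₁/(k₁+k₂·C_R).
Integrating from C_{R0} to C_R: C_S = (0.846/2.11)·ln[(0.846+2.11·0.903)/(0.846+2.11·0.185)] = 0.4009·ln(2.751/1.237) = 0.3206 mol·L⁻¹.
Y_S = C_S/C_{R0} = 0.3206/0.903 = 0.355.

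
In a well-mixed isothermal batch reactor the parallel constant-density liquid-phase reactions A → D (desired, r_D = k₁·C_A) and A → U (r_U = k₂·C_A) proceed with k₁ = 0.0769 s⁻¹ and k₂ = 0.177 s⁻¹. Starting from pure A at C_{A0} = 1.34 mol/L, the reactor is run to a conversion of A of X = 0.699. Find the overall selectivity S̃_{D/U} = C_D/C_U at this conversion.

0.434

C_A = C_{A0}(1−X) = 0.4033 mol/L.
Both paths are first order in A, so the instantaneous fraction to D is constant: dC_D/d(−C_A) = k₁/(k₁+k₂) = 0.3029.
C_D = 0.3029·(C_{A0}−C_A) = 0.3029×0.9367 = 0.284 mol/L.
C_U = (C_{A0}−C_A)−C_D = 0.6530 mol/L; S̃_{D/U} = 0.2837/0.6530 = 0.434.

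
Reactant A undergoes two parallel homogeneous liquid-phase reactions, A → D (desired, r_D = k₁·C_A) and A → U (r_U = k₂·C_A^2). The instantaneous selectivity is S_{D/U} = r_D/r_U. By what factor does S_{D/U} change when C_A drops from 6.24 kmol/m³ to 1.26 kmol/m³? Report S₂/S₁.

4.95

S_{D/U} = (k₁/k₂)·C_A⁻¹, so S₂/S₁ = (C_{A,2}/C_{A,1})⁻¹.
= 6.24/1.26 = 4.95.
Selectivity toward D rises as C_A falls — low-concentration operation is favoured.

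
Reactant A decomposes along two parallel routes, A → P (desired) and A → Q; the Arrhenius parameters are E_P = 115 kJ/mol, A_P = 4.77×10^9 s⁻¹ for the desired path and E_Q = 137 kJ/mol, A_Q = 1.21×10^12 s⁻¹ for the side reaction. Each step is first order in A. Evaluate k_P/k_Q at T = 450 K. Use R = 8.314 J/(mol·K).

1.41

Since both paths have the same order in A, the concentration cancels and S_{P/Q} = k_P/k_Q = (A_P/A_Q)·exp[(E_Q−E_P)/(RT)].
(E_Q−E_P)/(RT) = (137−115)×10³/(8.314×450) = 22000/3741 = 5.880.
k_P/k_Q = (4.77×10^9/1.21×10^12)·exp(5.880) = 0.003942 × 357.9 = 1.41.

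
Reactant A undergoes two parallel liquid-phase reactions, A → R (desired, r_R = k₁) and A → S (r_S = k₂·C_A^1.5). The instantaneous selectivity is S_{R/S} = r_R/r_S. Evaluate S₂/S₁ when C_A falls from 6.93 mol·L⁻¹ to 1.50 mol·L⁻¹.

9.93

S_{R/S} = (k₁/k₂)·C_A^-1.5, so S₂/S₁ = (C_{A,2}/C_{A,1})^-1.5.
= (1.50/6.93)^(-1.5) = (0.2165)^(-1.5) = 9.93.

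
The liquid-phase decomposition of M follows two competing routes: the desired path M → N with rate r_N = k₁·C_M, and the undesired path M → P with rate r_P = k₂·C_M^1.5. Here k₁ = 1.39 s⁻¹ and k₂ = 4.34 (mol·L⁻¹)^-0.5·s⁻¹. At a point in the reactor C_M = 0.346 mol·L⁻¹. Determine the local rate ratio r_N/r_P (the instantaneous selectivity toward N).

0.544

S_{N/P} = r_N/r_P = (k₁·C_M)/(k₂·C_M^1.5) = (k₁/k₂)·C_M^-0.5.
= (1.39×0.3460) / (4.34×0.3460^1.5) = 0.4809/0.8833 = 0.544.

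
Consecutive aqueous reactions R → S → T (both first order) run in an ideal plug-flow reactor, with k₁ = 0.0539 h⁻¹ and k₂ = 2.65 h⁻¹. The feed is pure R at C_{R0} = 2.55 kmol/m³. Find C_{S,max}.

At the optimum, C_{S,max}/C_{R0} = (k₁/k₂)^[k₂/(k₂−k₁)].
= (0.0539/2.65)^(2.65/(2.65−0.0539)) = (0.02034)^(1.021) = 0.01876.
C_{S,max} = 0.01876×2.55 = 0.0478 kmol/m³.

0.0478 kmol/m³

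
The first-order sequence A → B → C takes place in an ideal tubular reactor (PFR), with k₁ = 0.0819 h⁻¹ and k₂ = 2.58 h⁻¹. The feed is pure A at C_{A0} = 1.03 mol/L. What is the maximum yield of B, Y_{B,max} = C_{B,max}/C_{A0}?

0.0283

At the optimum, C_{B,max}/C_{A0} = (k₁/k₂)^[k₂/(k₂−k₁)].
= (0.0819/2.58)^(2.58/(2.58−0.0819)) = (0.03174)^(1.033) = 0.02835.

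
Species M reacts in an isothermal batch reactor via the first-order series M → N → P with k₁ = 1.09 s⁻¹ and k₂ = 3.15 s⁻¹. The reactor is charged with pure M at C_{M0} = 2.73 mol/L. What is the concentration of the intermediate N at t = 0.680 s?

The intermediate concentration in a first-order A→B→C sequence is C_N = k₁C_{M0}(e^(−k₁t) − e^(−k₂t))/(k₂−k₁).
e^(−k₁t) = e^(−1.09×0.680) = e^(−0.7412) = 0.4765; e^(−k₂t) = e^(−2.142) = 0.1174.
C_N = 1.09×2.73/(3.15−1.09) × (0.4765−0.1174) = 1.445×0.3591 = 0.5188 mol/L.

0.519 mol/L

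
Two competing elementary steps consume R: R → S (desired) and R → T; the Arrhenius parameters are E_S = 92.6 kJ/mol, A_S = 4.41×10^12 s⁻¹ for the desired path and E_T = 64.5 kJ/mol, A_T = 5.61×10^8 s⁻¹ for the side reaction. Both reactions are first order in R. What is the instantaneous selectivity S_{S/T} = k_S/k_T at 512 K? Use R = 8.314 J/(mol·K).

Since both paths have the same order in R, the concentration cancels and S_{S/T} = k_S/k_T = (A_S/A_T)·exp[(E_T−E_S)/(RT)].
(E_T−E_S)/(RT) = (64.5−92.6)×10³/(8.314×512) = -28100/4257 = -6.601.
k_S/k_T = (4.41×10^12/5.61×10^8)·exp(-6.601) = 7861 × 0.001359 = 10.7.

10.7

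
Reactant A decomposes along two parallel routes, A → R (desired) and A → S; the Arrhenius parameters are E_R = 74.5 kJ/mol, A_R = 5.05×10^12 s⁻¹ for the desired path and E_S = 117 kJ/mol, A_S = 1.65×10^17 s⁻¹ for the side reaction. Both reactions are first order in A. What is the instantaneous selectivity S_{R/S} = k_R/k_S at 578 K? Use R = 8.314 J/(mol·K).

k_R/k_S = (A_R/A_S)·exp[−(E_R−E_S)/(RT)] = (A_R/A_S)·exp[(E_S−E_R)/(RT)].
(E_S−E_R)/(RT) = (117−74.5)×10³/(8.314×578) = 42500/4805 = 8.844.
k_R/k_S = (5.05×10^12/1.65×10^17)·exp(8.844) = 3.061×10^-5 × 6933 = 0.212.
Since E_R < E_S, lowering the temperature improves selectivity toward R.

0.212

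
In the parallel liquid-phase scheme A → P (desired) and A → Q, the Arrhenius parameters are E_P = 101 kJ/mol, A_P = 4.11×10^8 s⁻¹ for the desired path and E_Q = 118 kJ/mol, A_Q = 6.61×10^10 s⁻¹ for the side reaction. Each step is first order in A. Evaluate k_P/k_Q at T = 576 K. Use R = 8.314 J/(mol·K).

0.216

k_P/k_Q = (A_P/A_Q)·exp[−(E_P−E_Q)/(RT)] = (A_P/A_Q)·exp[(E_Q−E_P)/(RT)].
(E_Q−E_P)/(RT) = (118−101)×10³/(8.314×576) = 17000/4789 = 3.550.
k_P/k_Q = (4.11×10^8/6.61×10^10)·exp(3.550) = 0.006218 × 34.81 = 0.216.
Since E_P < E_Q, lowering the temperature improves selectivity toward P.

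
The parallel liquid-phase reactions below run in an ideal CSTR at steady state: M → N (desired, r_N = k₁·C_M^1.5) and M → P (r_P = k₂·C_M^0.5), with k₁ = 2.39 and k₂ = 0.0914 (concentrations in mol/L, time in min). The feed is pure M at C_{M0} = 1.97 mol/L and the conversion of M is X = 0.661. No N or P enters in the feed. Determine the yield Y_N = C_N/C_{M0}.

Exit C_M = C_{M0}(1−X) = 1.97×0.339 = 0.6678 mol/L.
A CSTR operates uniformly at the exit composition, giving r_N = 1.304 and r_P = 0.07469 (each k·C_M^n at C_M = 0.6678).
Fraction of consumed M going to N: r_N/(r_N+r_P) = 0.9458.
C_N = 0.9458·C_{M0}·X = 0.9458×1.97×0.661 = 1.23 mol/L; Y_N = C_N/C_{M0} = 0.625.

0.625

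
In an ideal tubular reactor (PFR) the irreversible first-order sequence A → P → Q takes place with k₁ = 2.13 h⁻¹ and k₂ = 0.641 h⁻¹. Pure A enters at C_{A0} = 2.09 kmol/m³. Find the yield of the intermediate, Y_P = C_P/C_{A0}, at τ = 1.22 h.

0.548

Solving the coupled first-order balances gives C_P(τ) = [k₁/(k₂−k₁)]·C_{A0}·(e^(−k₁τ) − e^(−k₂τ)).
e^(−k₁τ) = e^(−2.13×1.22) = e^(−2.599) = 0.07438; e^(−k₂τ) = e^(−0.7820) = 0.4575.
C_P = 2.13×2.09/(0.641−2.13) × (0.07438−0.4575) = (-2.990)×(-0.3831) = 1.145 kmol/m³.
Y_P = C_P/C_{A0} = 1.145/2.09 = 0.548.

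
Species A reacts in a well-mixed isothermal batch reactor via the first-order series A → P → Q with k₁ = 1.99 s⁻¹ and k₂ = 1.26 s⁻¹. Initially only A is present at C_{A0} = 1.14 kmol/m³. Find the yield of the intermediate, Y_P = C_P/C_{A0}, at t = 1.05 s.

For first-order series with pure A initially, C_P(t) = k₁C_{A0}/(k₂−k₁)·(e^(−k₁t) − e^(−k₂t)).
e^(−k₁t) = e^(−1.99×1.05) = e^(−2.090) = 0.1237; e^(−k₂t) = e^(−1.323) = 0.2663.
C_P = 1.99×1.14/(1.26−1.99) × (0.1237−0.2663) = (-3.108)×(-0.1426) = 0.4431 kmol/m³.
Y_P = C_P/C_{A0} = 0.4431/1.14 = 0.389.

0.389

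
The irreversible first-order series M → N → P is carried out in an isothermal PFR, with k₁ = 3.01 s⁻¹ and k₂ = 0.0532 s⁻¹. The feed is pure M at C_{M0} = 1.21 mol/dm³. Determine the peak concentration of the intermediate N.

1.13 mol/dm³

Evaluating C_N at τ_opt = ln(k₂/k₁)/(k₂−k₁) gives C_{N,max}/C_{M0} = (k₁/k₂)^[k₂/(k₂−k₁)].
= (3.01/0.0532)^(0.0532/(0.0532−3.01)) = (56.58)^(-0.01799) = 0.9300.
C_{N,max} = 0.9300×1.21 = 1.13 mol/dm³.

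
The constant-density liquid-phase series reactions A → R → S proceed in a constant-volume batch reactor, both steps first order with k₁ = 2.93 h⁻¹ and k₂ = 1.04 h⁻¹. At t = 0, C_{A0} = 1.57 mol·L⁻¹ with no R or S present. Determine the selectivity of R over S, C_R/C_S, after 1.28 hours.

0.618

Solving the coupled first-order balances gives C_R(t) = [k₁/(k₂−k₁)]·C_{A0}·(e^(−k₁t) − e^(−k₂t)).
e^(−k₁t) = e^(−2.93×1.28) = e^(−3.750) = 0.02351; e^(−k₂t) = e^(−1.331) = 0.2642.
C_R = 2.93×1.57/(1.04−2.93) × (0.02351−0.2642) = (-2.434)×(-0.2407) = 0.5857 mol·L⁻¹.
C_A = C_{A0}e^(−k₁t) = 0.03691 mol·L⁻¹, so C_S = C_{A0}−C_A−C_R = 0.9474 mol·L⁻¹; C_R/C_S = 0.618.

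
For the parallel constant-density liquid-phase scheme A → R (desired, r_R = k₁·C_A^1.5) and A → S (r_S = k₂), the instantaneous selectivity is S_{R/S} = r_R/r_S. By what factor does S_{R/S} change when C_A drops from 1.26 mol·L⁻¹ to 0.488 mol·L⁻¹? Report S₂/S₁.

0.241

S_{R/S} = (k₁/k₂)·C_A^1.5, so S₂/S₁ = (C_{A,2}/C_{A,1})^1.5.
= (0.488/1.26)^1.5 = (0.3873)^1.5 = 0.241.
Selectivity toward R falls as C_A falls — high-concentration operation is favoured.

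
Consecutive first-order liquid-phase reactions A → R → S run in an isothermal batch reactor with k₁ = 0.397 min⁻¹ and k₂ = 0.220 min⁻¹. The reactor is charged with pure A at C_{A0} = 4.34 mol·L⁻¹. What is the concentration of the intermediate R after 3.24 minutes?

2.08 mol·L⁻¹

Solving the coupled first-order balances gives C_R(t) = [k₁/(k₂−k₁)]·C_{A0}·(e^(−k₁t) − e^(−k₂t)).
e^(−k₁t) = e^(−0.397×3.24) = e^(−1.286) = 0.2763; e^(−k₂t) = e^(−0.7128) = 0.4903.
C_R = 0.397×4.34/(0.220−0.397) × (0.2763−0.4903) = (-9.734)×(-0.2140) = 2.083 mol·L⁻¹.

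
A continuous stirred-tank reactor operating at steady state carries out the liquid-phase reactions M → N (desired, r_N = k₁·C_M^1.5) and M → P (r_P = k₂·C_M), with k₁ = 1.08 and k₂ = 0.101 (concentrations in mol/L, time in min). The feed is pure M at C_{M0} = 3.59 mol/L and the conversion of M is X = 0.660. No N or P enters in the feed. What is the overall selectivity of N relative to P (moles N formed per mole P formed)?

11.8

Exit C_M = C_{M0}(1−X) = 3.59×0.340 = 1.221 mol/L.
In a CSTR the entire volume is at exit conditions, so r_N = 1.08×1.221^1.5 = 1.456 and r_P = 0.101×1.221 = 0.1233.
Overall selectivity = C_N/C_P = r_Nτ/(r_Pτ) = r_N/r_P = 11.8.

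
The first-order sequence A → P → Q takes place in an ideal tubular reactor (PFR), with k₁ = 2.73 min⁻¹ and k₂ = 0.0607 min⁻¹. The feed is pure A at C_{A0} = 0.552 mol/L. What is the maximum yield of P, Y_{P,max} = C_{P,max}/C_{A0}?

At the optimum, C_{P,max}/C_{A0} = (k₁/k₂)^[k₂/(k₂−k₁)].
= (2.73/0.0607)^(0.0607/(0.0607−2.73)) = (44.98)^(-0.02274) = 0.9171.

0.917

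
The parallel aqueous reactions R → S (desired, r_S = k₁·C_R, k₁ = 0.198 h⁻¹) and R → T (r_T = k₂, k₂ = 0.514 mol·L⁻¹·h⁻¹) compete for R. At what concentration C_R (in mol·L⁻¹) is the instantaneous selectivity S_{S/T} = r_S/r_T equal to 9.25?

S_{S/T} = (k₁/k₂)·C_R ⇒ C_R = S·k₂/k₁.
= 9.25×0.514/0.198 = 24.0 mol·L⁻¹.

24.0 mol·L⁻¹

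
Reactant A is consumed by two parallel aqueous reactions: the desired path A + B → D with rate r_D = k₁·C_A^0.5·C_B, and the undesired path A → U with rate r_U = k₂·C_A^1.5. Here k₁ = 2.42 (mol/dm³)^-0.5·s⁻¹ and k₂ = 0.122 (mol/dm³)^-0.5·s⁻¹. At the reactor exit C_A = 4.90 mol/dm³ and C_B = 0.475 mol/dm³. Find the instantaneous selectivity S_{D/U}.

1.92

S_{D/U} = r_D/r_U = (k₁·C_A^0.5·C_B)/(k₂·C_A^1.5) = (k₁/k₂)·C_A⁻¹·C_B.
= (2.42×4.900^0.5×0.4750) / (0.122×4.900^1.5) = 2.545/1.323 = 1.92.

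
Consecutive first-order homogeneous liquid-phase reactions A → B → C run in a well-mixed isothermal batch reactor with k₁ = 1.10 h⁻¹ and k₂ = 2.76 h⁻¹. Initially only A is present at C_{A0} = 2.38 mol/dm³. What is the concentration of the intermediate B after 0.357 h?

0.476 mol/dm³

Solving the coupled first-order balances gives C_B(t) = [k₁/(k₂−k₁)]·C_{A0}·(e^(−k₁t) − e^(−k₂t)).
e^(−k₁t) = e^(−1.10×0.357) = e^(−0.3927) = 0.6752; e^(−k₂t) = e^(−0.9853) = 0.3733.
C_B = 1.10×2.38/(2.76−1.10) × (0.6752−0.3733) = 1.577×0.3019 = 0.4761 mol/dm³.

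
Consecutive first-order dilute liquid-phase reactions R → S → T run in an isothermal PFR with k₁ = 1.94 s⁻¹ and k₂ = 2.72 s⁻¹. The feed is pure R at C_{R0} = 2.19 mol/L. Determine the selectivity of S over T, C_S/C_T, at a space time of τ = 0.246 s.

The intermediate concentration in a first-order A→B→C sequence is C_S = k₁C_{R0}(e^(−k₁τ) − e^(−k₂τ))/(k₂−k₁).
e^(−k₁τ) = e^(−1.94×0.246) = e^(−0.4772) = 0.6205; e^(−k₂τ) = e^(−0.6691) = 0.5122.
C_S = 1.94×2.19/(2.72−1.94) × (0.6205−0.5122) = 5.447×0.1083 = 0.5901 mol/L.
C_R = C_{R0}e^(−k₁τ) = 1.359 mol/L, so C_T = C_{R0}−C_R−C_S = 0.2410 mol/L; C_S/C_T = 2.45.

2.45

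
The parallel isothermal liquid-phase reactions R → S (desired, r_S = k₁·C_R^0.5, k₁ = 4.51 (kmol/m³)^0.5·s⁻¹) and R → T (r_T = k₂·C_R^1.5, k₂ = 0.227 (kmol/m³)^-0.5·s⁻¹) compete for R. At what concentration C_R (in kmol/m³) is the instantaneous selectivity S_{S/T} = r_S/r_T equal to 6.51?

3.05 kmol/m³

S_{S/T} = (k₁/k₂)·C_R⁻¹ ⇒ C_R = (S·k₂/k₁)^(-1).
= (6.51×0.227/4.51)^(-1) = (0.3277)^(-1) = 3.05 kmol/m³.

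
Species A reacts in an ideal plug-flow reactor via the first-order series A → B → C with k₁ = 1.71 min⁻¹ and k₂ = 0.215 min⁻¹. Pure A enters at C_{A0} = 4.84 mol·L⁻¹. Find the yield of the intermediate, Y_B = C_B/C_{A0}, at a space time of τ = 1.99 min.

0.708

The intermediate concentration in a first-order A→B→C sequence is C_B = k₁C_{A0}(e^(−k₁τ) − e^(−k₂τ))/(k₂−k₁).
e^(−k₁τ) = e^(−1.71×1.99) = e^(−3.403) = 0.03328; e^(−k₂τ) = e^(−0.4279) = 0.6519.
C_B = 1.71×4.84/(0.215−1.71) × (0.03328−0.6519) = (-5.536)×(-0.6186) = 3.425 mol·L⁻¹.
Y_B = C_B/C_{A0} = 3.425/4.84 = 0.708.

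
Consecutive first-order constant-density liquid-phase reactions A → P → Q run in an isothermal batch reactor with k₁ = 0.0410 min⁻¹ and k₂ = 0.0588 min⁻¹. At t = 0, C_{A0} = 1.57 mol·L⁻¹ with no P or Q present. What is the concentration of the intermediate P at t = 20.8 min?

0.477 mol·L⁻¹

The intermediate concentration in a first-order A→B→C sequence is C_P = k₁C_{A0}(e^(−k₁t) − e^(−k₂t))/(k₂−k₁).
e^(−k₁t) = e^(−0.0410×20.8) = e^(−0.8528) = 0.4262; e^(−k₂t) = e^(−1.223) = 0.2943.
C_P = 0.0410×1.57/(0.0588−0.0410) × (0.4262−0.2943) = 3.616×0.1319 = 0.4769 mol·L⁻¹.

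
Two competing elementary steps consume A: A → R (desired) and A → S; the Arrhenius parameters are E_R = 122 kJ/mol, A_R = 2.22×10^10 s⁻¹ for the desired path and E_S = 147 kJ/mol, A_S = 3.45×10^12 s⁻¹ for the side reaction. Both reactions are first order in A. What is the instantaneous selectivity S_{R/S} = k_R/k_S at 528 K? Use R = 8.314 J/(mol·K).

With equal orders, S_{R/S} = k_R/k_S = (A_R/A_S)·exp[(E_S−E_R)/(RT)].
(E_S−E_R)/(RT) = (147−122)×10³/(8.314×528) = 25000/4390 = 5.695.
k_R/k_S = (2.22×10^10/3.45×10^12)·exp(5.695) = 0.006435 × 297.4 = 1.91.
Since E_R < E_S, lowering the temperature improves selectivity toward R.

1.91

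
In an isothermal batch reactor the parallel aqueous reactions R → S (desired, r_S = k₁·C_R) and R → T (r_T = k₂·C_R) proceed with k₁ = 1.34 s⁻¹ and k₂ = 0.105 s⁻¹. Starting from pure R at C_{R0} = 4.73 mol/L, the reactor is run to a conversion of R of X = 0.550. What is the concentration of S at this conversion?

2.41 mol/L

C_R = C_{R0}(1−X) = 2.128 mol/L.
Both paths are first order in R, so the instantaneous fraction to S is constant: dC_S/d(−C_R) = k₁/(k₁+k₂) = 0.9273.
C_S = 0.9273·(C_{R0}−C_R) = 0.9273×2.602 = 2.41 mol/L.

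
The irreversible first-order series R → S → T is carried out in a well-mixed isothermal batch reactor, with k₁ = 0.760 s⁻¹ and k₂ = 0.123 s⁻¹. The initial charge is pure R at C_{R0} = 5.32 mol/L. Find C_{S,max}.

3.74 mol/L

For a first-order series the maximum intermediate yield is C_{S,max}/C_{R0} = (k₁/k₂)^[k₂/(k₂−k₁)].
= (0.760/0.123)^(0.123/(0.123−0.760)) = (6.179)^(-0.1931) = 0.7035.
C_{S,max} = 0.7035×5.32 = 3.74 mol/L.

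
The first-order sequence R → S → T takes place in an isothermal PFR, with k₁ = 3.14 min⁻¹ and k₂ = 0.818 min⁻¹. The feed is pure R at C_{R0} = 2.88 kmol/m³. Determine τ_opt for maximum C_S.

Setting dC_S/dτ = 0 gives τ_opt = ln(k₂/k₁)/(k₂−k₁).
= ln(0.818/3.14)/(0.818−3.14) = ln(0.2605)/-2.322 = -1.345/-2.322 = 0.579 min.

0.579 min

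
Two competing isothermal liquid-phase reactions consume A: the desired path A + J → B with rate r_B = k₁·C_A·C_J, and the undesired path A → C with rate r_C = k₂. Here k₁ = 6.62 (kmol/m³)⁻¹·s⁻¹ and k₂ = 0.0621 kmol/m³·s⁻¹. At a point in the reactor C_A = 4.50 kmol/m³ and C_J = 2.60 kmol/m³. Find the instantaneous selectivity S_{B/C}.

S_{B/C} = r_B/r_C = (k₁·C_A·C_J)/(k₂) = (k₁/k₂)·C_A·C_J.
= (6.62×4.500×2.600) / (0.0621) = 77.45/0.06210 = 1247.

1247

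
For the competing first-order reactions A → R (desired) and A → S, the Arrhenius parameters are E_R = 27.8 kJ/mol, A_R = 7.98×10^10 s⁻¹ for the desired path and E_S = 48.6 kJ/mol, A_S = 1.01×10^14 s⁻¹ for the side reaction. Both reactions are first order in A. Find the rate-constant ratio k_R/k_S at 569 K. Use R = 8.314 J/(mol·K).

0.0642

Since both paths have the same order in A, the concentration cancels and S_{R/S} = k_R/k_S = (A_R/A_S)·exp[(E_S−E_R)/(RT)].
(E_S−E_R)/(RT) = (48.6−27.8)×10³/(8.314×569) = 20800/4731 = 4.397.
k_R/k_S = (7.98×10^10/1.01×10^14)·exp(4.397) = 7.901×10^-4 × 81.19 = 0.0642.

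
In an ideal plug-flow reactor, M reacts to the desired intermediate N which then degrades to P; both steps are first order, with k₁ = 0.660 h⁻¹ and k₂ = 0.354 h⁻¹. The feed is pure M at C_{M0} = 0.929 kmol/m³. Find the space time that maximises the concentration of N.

2.04 h

For first-order series the maximum of C_N occurs at τ_opt = ln(k₂/k₁)/(k₂−k₁).
= ln(0.354/0.660)/(0.354−0.660) = ln(0.5364)/-0.3060 = -0.6229/-0.3060 = 2.04 h.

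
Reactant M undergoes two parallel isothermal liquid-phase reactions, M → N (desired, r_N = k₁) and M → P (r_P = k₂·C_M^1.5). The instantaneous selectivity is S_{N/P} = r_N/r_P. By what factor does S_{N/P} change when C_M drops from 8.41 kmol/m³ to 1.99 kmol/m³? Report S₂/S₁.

S_{N/P} = (k₁/k₂)·C_M^-1.5, so S₂/S₁ = (C_{M,2}/C_{M,1})^-1.5.
= (1.99/8.41)^(-1.5) = (0.2366)^(-1.5) = 8.69.
Selectivity toward N rises as C_M falls — low-concentration operation is favoured.

8.69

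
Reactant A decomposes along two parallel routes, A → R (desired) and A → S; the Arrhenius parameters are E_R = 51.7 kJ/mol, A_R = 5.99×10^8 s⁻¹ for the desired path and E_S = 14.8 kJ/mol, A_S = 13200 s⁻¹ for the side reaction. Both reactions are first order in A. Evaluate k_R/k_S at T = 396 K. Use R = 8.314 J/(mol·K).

Since both paths have the same order in A, the concentration cancels and S_{R/S} = k_R/k_S = (A_R/A_S)·exp[(E_S−E_R)/(RT)].
(E_S−E_R)/(RT) = (14.8−51.7)×10³/(8.314×396) = -36900/3292 = -11.21.
k_R/k_S = (5.99×10^8/13200)·exp(-11.21) = 45379 × 1.357×10^-5 = 0.616.

0.616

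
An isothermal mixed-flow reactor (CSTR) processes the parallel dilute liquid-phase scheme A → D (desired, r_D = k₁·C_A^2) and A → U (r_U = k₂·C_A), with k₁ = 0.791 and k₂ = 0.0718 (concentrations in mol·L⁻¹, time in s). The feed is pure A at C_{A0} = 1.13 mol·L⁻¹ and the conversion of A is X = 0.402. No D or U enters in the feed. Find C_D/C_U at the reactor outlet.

Exit C_A = C_{A0}(1−X) = 1.13×0.598 = 0.6757 mol·L⁻¹.
Rates in a CSTR are evaluated at the outlet concentration: r_D = 0.791×0.6757^2 = 0.3612, r_U = 0.0718×0.6757 = 0.04852.
Overall selectivity = C_D/C_U = r_Dτ/(r_Uτ) = r_D/r_U = 7.44.

7.44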